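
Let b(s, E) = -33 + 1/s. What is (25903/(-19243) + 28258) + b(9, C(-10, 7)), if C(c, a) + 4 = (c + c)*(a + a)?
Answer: 4887989191/173187 ≈ 28224.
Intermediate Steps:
C(c, a) = -4 + 4*a*c (C(c, a) = -4 + (c + c)*(a + a) = -4 + (2*c)*(2*a) = -4 + 4*a*c)
(25903/(-19243) + 28258) + b(9, C(-10, 7)) = (25903/(-19243) + 28258) + (-33 + 1/9) = (25903*(-1/19243) + 28258) + (-33 + ⅑) = (-25903/19243 + 28258) - 296/9 = 543742791/19243 - 296/9 = 4887989191/173187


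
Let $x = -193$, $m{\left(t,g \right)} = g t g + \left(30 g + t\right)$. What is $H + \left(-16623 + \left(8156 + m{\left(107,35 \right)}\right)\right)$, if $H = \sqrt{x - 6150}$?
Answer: $123765 + i \sqrt{6343} \approx 1.2377 \cdot 10^{5} + 79.643 i$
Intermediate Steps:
$m{\left(t,g \right)} = t + 30 g + t g^{2}$ ($m{\left(t,g \right)} = t g^{2} + \left(t + 30 g\right) = t + 30 g + t g^{2}$)
$H = i \sqrt{6343}$ ($H = \sqrt{-193 - 6150} = \sqrt{-6343} = i \sqrt{6343} \approx 79.643 i$)
$H + \left(-16623 + \left(8156 + m{\left(107,35 \right)}\right)\right) = i \sqrt{6343} + \left(-16623 + \left(8156 + \left(107 + 30 \cdot 35 + 107 \cdot 35^{2}\right)\right)\right) = i \sqrt{6343} + \left(-16623 + \left(8156 + \left(107 + 1050 + 107 \cdot 1225\right)\right)\right) = i \sqrt{6343} + \left(-16623 + \left(8156 + \left(107 + 1050 + 131075\right)\right)\right) = i \sqrt{6343} + \left(-16623 + \left(8156 + 132232\right)\right) = i \sqrt{6343} + \left(-16623 + 140388\right) = i \sqrt{6343} + 123765 = 123765 + i \sqrt{6343}$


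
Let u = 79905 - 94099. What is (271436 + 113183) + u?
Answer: 370425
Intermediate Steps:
u = -14194
(271436 + 113183) + u = (271436 + 113183) - 14194 = 384619 - 14194 = 370425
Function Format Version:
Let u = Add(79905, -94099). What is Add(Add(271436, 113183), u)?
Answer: 370425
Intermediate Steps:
u = -14194
Add(Add(271436, 113183), u) = Add(Add(271436, 113183), -14194) = Add(384619, -14194) = 370425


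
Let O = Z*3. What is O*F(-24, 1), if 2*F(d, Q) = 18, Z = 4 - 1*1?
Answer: 81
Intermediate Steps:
Z = 3 (Z = 4 - 1 = 3)
F(d, Q) = 9 (F(d, Q) = (½)*18 = 9)
O = 9 (O = 3*3 = 9)
O*F(-24, 1) = 9*9 = 81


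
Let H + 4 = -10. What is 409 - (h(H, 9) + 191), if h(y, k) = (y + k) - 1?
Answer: 224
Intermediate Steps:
H = -14 (H = -4 - 10 = -14)
h(y, k) = -1 + k + y (h(y, k) = (k + y) - 1 = -1 + k + y)
409 - (h(H, 9) + 191) = 409 - ((-1 + 9 - 14) + 191) = 409 - (-6 + 191) = 409 - 1*185 = 409 - 185 = 224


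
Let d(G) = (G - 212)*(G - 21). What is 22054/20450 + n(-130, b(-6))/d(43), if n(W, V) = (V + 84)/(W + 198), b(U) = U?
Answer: 107195873/99427900 ≈ 1.0781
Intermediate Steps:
d(G) = (-212 + G)*(-21 + G)
n(W, V) = (84 + V)/(198 + W)
22054/20450 + n(-130, b(-6))/d(43) = 22054/20450 + ((84 - 6)/(198 - 130))/(4452 + 43**2 - 233*43) = 22054*(1/20450) + (78/68)/(4452 + 1849 - 10019) = 11027/10225 + ((1/68)*78)/(-3718) = 11027/10225 + (39/34)*(-1/3718) = 11027/10225 - 3/9724 = 107195873/99427900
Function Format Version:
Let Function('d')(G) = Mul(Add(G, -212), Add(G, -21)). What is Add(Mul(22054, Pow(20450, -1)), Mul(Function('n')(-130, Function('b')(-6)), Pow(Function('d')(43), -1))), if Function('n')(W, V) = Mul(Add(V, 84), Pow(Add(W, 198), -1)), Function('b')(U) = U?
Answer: Rational(107195873, 99427900) ≈ 1.0781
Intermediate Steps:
Function('d')(G) = Mul(Add(-212, G), Add(-21, G))
Function('n')(W, V) = Mul(Pow(Add(198, W), -1), Add(84, V)) (Function('n')(W, V) = Mul(Add(84, V), Pow(Add(198, W), -1)) = Mul(Pow(Add(198, W), -1), Add(84, V)))
Add(Mul(22054, Pow(20450, -1)), Mul(Function('n')(-130, Function('b')(-6)), Pow(Function('d')(43), -1))) = Add(Mul(22054, Pow(20450, -1)), Mul(Mul(Pow(Add(198, -130), -1), Add(84, -6)), Pow(Add(4452, Pow(43, 2), Mul(-233, 43)), -1))) = Add(Mul(22054, Rational(1, 20450)), Mul(Mul(Pow(68, -1), 78), Pow(Add(4452, 1849, -10019), -1))) = Add(Rational(11027, 10225), Mul(Mul(Rational(1, 68), 78), Pow(-3718, -1))) = Add(Rational(11027, 10225), Mul(Rational(39, 34), Rational(-1, 3718))) = Add(Rational(11027, 10225), Rational(-3, 9724)) = Rational(107195873, 99427900)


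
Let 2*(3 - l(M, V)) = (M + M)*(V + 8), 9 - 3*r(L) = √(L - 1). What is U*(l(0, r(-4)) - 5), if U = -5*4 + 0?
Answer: 40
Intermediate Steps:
r(L) = 3 - √(-1 + L)/3 (r(L) = 3 - √(L - 1)/3 = 3 - √(-1 + L)/3)
l(M, V) = 3 - M*(8 + V) (l(M, V) = 3 - (M + M)*(V + 8)/2 = 3 - 2*M*(8 + V)/2 = 3 - M*(8 + V))
U = -20 (U = -20 + 0 = -20)
U*(l(0, r(-4)) - 5) = -20*((3 - 8*0 - 1*0*(3 - √(-1 - 4)/3)) - 5) = -20*((3 + 0 - 1*0*(3 - I*√5/3)) - 5) = -20*((3 + 0 + 0) - 5) = -20*(3 - 5) = -20*(-2) = 40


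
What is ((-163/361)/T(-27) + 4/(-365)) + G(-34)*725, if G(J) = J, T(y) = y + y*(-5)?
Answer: -350784998447/14230620 ≈ -24650.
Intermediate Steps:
T(y) = -4*y (T(y) = y - 5*y = -4*y)
((-163/361)/T(-27) + 4/(-365)) + G(-34)*725 = ((-163/361)/((-4*(-27))) + 4/(-365)) - 34*725 = (-163*1/361/108 + 4*(-1/365)) - 24650 = (-163/361*1/108 - 4/365) - 24650 = (-163/38988 - 4/365) - 24650 = -215447/14230620 - 24650 = -350784998447/14230620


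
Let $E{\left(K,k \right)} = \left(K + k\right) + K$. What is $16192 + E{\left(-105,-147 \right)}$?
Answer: $15835$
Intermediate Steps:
$E{\left(K,k \right)} = k + 2 K$
$16192 + E{\left(-105,-147 \right)} = 16192 + \left(-147 + 2 \left(-105\right)\right) = 16192 - 357 = 15835$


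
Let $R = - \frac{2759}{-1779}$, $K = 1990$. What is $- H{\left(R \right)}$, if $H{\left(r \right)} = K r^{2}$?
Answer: $- \frac{15148041190}{3164841} \approx -4786.4$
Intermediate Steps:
$R = \frac{2759}{1779}$ ($R = \left(-2759\right) \left(- \frac{1}{1779}\right) = \frac{2759}{1779} \approx 1.5509$)
$H{\left(r \right)} = 1990 r^{2}$
$- H{\left(R \right)} = - 1990 \left(\frac{2759}{1779}\right)^{2} = - \frac{1990 \cdot 7612081}{3164841} = \left(-1\right) \frac{15148041190}{3164841} = - \frac{15148041190}{3164841}$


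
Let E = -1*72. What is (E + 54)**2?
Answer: 324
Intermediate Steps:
E = -72
(E + 54)**2 = (-72 + 54)**2 = (-18)**2 = 324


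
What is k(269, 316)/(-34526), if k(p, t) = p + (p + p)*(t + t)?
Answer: -340285/34526 ≈ -9.8559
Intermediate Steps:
k(p, t) = p + 4*p*t (k(p, t) = p + (2*p)*(2*t) = p + 4*p*t)
k(269, 316)/(-34526) = (269*(1 + 4*316))/(-34526) = (269*(1 + 1264))*(-1/34526) = (269*1265)*(-1/34526) = 340285*(-1/34526) = -340285/34526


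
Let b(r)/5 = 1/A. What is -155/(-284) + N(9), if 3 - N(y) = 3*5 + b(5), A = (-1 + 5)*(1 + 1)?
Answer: -6861/568 ≈ -12.079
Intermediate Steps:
A = 8 (A = 4*2 = 8)
b(r) = 5/8
N(y) = -101/8 (N(y) = 3 - (3*5 + 5/8) = 3 - (15 + 5/8) = 3 - 1*125/8 = 3 - 125/8 = -101/8)
-155/(-284) + N(9) = -155/(-284) - 101/8 = -155*(-1/284) - 101/8 = 155/284 - 101/8 = -6861/568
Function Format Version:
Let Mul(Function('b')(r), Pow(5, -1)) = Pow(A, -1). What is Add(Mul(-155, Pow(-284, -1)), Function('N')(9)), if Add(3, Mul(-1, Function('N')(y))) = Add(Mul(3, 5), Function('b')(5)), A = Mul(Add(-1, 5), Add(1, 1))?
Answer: Rational(-6861, 568) ≈ -12.079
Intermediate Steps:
A = 8 (A = Mul(4, 2) = 8)
Function('b')(r) = Rational(5, 8) (Function('b')(r) = Mul(5, Pow(8, -1)) = Mul(5, Rational(1, 8)) = Rational(5, 8))
Function('N')(y) = Rational(-101, 8) (Function('N')(y) = Add(3, Mul(-1, Add(Mul(3, 5), Rational(5, 8)))) = Add(3, Mul(-1, Add(15, Rational(5, 8)))) = Add(3, Mul(-1, Rational(125, 8))) = Add(3, Rational(-125, 8)) = Rational(-101, 8))
Add(Mul(-155, Pow(-284, -1)), Function('N')(9)) = Add(Mul(-155, Pow(-284, -1)), Rational(-101, 8)) = Add(Mul(-155, Rational(-1, 284)), Rational(-101, 8)) = Add(Rational(155, 284), Rational(-101, 8)) = Rational(-6861, 568)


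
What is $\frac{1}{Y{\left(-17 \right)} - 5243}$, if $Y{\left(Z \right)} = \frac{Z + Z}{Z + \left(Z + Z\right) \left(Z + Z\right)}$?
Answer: $- \frac{67}{351283} \approx -0.00019073$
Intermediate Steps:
$Y{\left(Z \right)} = \frac{2 Z}{Z + 4 Z^{2}}$ ($Y{\left(Z \right)} = \frac{2 Z}{Z + 2 Z 2 Z} = \frac{2 Z}{Z + 4 Z^{2}}$)
$\frac{1}{Y{\left(-17 \right)} - 5243} = \frac{1}{\frac{2}{1 + 4 \left(-17\right)} - 5243} = \frac{1}{\frac{2}{1 - 68} - 5243} = \frac{1}{\frac{2}{-67} - 5243} = \frac{1}{2 \left(- \frac{1}{67}\right) - 5243} = \frac{1}{- \frac{2}{67} - 5243} = \frac{1}{- \frac{351283}{67}} = - \frac{67}{351283}$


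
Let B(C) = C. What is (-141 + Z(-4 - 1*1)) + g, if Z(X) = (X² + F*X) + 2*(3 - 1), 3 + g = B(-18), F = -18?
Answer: -43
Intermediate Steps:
g = -21 (g = -3 - 18 = -21)
Z(X) = 4 + X² - 18*X (Z(X) = (X² - 18*X) + 2*(3 - 1) = (X² - 18*X) + 2*2 = (X² - 18*X) + 4 = 4 + X² - 18*X)
(-141 + Z(-4 - 1*1)) + g = (-141 + (4 + (-4 - 1*1)² - 18*(-4 - 1*1))) - 21 = (-141 + (4 + (-4 - 1)² - 18*(-4 - 1))) - 21 = (-141 + (4 + (-5)² - 18*(-5))) - 21 = (-141 + (4 + 25 + 90)) - 21 = (-141 + 119) - 21 = -22 - 21 = -43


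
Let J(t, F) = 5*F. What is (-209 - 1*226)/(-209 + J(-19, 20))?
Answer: 435/109 ≈ 3.9908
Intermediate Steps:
(-209 - 1*226)/(-209 + J(-19, 20)) = (-209 - 1*226)/(-209 + 5*20) = (-209 - 226)/(-209 + 100) = -435/(-109) = -435*(-1/109) = 435/109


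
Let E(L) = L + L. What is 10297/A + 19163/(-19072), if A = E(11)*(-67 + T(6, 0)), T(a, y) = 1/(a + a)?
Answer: -1347573083/168462976 ≈ -7.9992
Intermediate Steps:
E(L) = 2*L
T(a, y) = 1/(2*a)
A = -8833/6 (A = (2*11)*(-67 + (½)/6) = 22*(-67 + (½)*(⅙)) = 22*(-67 + 1/12) = 22*(-803/12) = -8833/6 ≈ -1472.2)
10297/A + 19163/(-19072) = 10297/(-8833/6) + 19163/(-19072) = 10297*(-6/8833) + 19163*(-1/19072) = -61782/8833 - 19163/19072 = -1347573083/168462976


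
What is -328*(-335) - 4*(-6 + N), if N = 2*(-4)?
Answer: 109936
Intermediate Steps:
N = -8
-328*(-335) - 4*(-6 + N) = -328*(-335) - 4*(-6 - 8) = 109880 - 4*(-14) = 109880 + 56 = 109936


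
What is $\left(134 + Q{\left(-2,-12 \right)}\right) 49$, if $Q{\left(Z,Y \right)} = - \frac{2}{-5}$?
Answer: $\frac{32928}{5} \approx 6585.6$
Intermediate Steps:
$Q{\left(Z,Y \right)} = \frac{2}{5}$ ($Q{\left(Z,Y \right)} = \left(-2\right) \left(- \frac{1}{5}\right) = \frac{2}{5}$)
$\left(134 + Q{\left(-2,-12 \right)}\right) 49 = \left(134 + \frac{2}{5}\right) 49 = \frac{672}{5} \cdot 49 = \frac{32928}{5}$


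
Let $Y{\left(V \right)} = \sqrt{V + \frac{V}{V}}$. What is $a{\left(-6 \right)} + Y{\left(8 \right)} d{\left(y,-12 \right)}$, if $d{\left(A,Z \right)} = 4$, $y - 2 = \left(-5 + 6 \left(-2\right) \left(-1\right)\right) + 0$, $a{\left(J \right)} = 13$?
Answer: $25$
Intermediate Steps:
$y = 9$ ($y = 2 - \left(5 - 6 \left(-2\right) \left(-1\right)\right) = 2 + \left(\left(-5 - -12\right) + 0\right) = 2 + \left(\left(-5 + 12\right) + 0\right) = 2 + \left(7 + 0\right) = 2 + 7 = 9$)
$Y{\left(V \right)} = \sqrt{1 + V}$ ($Y{\left(V \right)} = \sqrt{V + 1} = \sqrt{1 + V}$)
$a{\left(-6 \right)} + Y{\left(8 \right)} d{\left(y,-12 \right)} = 13 + \sqrt{1 + 8} \cdot 4 = 13 + \sqrt{9} \cdot 4 = 13 + 3 \cdot 4 = 13 + 12 = 25$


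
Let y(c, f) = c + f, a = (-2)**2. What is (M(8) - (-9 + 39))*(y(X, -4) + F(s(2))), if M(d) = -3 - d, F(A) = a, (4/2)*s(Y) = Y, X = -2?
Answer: 82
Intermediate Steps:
a = 4
s(Y) = Y/2
F(A) = 4
(M(8) - (-9 + 39))*(y(X, -4) + F(s(2))) = ((-3 - 1*8) - (-9 + 39))*((-2 - 4) + 4) = ((-3 - 8) - 1*30)*(-6 + 4) = (-11 - 30)*(-2) = -41*(-2) = 82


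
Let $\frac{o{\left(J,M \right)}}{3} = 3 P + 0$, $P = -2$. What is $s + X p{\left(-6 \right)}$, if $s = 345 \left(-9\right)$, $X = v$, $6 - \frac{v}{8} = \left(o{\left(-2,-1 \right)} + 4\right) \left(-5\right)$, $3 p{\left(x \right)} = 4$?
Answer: $- \frac{11363}{3} \approx -3787.7$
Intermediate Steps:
$p{\left(x \right)} = \frac{4}{3}$ ($p{\left(x \right)} = \frac{1}{3} \cdot 4 = \frac{4}{3}$)
$o{\left(J,M \right)} = -18$ ($o{\left(J,M \right)} = 3 \left(3 \left(-2\right) + 0\right) = 3 \left(-6 + 0\right) = 3 \left(-6\right) = -18$)
$v = -512$ ($v = 48 - 8 \left(-18 + 4\right) \left(-5\right) = 48 - 8 \left(\left(-14\right) \left(-5\right)\right) = 48 - 560 = -512$)
$X = -512$
$s = -3105$
$s + X p{\left(-6 \right)} = -3105 - \frac{2048}{3} = - \frac{11363}{3}$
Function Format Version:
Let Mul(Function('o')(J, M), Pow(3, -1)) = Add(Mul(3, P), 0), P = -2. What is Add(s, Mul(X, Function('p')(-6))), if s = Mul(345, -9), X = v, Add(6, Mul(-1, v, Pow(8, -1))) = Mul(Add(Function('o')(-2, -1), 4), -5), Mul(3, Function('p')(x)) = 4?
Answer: Rational(-11363, 3) ≈ -3787.7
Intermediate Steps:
Function('p')(x) = Rational(4, 3) (Function('p')(x) = Mul(Rational(1, 3), 4) = Rational(4, 3))
Function('o')(J, M) = -18 (Function('o')(J, M) = Mul(3, Add(Mul(3, -2), 0)) = Mul(3, Add(-6, 0)) = Mul(3, -6) = -18)
v = -512 (v = Add(48, Mul(-8, Mul(Add(-18, 4), -5))) = Add(48, Mul(-8, Mul(-14, -5))) = Add(48, Mul(-8, 70)) = Add(48, -560) = -512)
X = -512
s = -3105
Add(s, Mul(X, Function('p')(-6))) = Add(-3105, Mul(-512, Rational(4, 3))) = Add(-3105, Rational(-2048, 3)) = Rational(-11363, 3)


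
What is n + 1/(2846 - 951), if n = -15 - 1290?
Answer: -2472974/1895 ≈ -1305.0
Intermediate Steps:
n = -1305
n + 1/(2846 - 951) = -1305 + 1/(2846 - 951) = -1305 + 1/1895 = -2472974/1895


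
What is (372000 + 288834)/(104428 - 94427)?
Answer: 660834/10001 ≈ 66.077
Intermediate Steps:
(372000 + 288834)/(104428 - 94427) = 660834/10001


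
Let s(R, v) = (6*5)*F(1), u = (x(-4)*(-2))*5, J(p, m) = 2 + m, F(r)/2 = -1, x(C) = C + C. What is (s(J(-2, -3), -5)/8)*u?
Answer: -600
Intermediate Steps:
x(C) = 2*C
F(r) = -2 (F(r) = 2*(-1) = -2)
u = 80 (u = ((2*(-4))*(-2))*5 = -8*(-2)*5 = 16*5 = 80)
s(R, v) = -60 (s(R, v) = (6*5)*(-2) = 30*(-2) = -60)
(s(J(-2, -3), -5)/8)*u = (-60/8)*80 = ((⅛)*(-60))*80 = -15/2*80 = -600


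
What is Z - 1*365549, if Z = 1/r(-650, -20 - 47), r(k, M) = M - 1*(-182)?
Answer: -42038134/115 ≈ -3.6555e+5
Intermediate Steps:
r(k, M) = 182 + M (r(k, M) = M + 182 = 182 + M)
Z = 1/115 (Z = 1/(182 + (-20 - 47)) = 1/(182 - 67) = 1/115 ≈ 0.0086956)
Z - 1*365549 = 1/115 - 1*365549 = 1/115 - 365549 = -42038134/115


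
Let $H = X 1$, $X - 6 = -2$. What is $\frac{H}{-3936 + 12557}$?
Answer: $\frac{4}{8621} \approx 0.00046398$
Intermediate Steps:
$X = 4$ ($X = 6 - 2 = 4$)
$H = 4$ ($H = 4 \cdot 1 = 4$)
$\frac{H}{-3936 + 12557} = \frac{4}{-3936 + 12557} = \frac{4}{8621}$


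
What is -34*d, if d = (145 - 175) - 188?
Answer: 7412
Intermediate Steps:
d = -218 (d = -30 - 188 = -218)
-34*d = -34*(-218) = 7412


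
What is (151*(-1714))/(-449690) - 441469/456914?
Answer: -40134227307/102734828330 ≈ -0.39066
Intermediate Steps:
(151*(-1714))/(-449690) - 441469/456914 = -258814*(-1/449690) - 441469*1/456914 = 129407/224845 - 441469/456914 = -40134227307/102734828330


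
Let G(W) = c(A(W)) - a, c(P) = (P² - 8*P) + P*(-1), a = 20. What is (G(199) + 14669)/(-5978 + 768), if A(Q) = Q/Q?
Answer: -14641/5210 ≈ -2.8102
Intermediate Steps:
A(Q) = 1
c(P) = P² - 9*P (c(P) = (P² - 8*P) - P = P² - 9*P)
G(W) = -28 (G(W) = 1*(-9 + 1) - 1*20 = 1*(-8) - 20 = -8 - 20 = -28)
(G(199) + 14669)/(-5978 + 768) = (-28 + 14669)/(-5978 + 768) = 14641/(-5210) = 14641*(-1/5210) = -14641/5210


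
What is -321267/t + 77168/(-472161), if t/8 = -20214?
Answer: 15467861819/8483788848 ≈ 1.8232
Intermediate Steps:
t = -161712 (t = 8*(-20214) = -161712)
-321267/t + 77168/(-472161) = -321267/(-161712) + 77168/(-472161) = -321267*(-1/161712) + 77168*(-1/472161) = 107089/53904 - 77168/472161 = 15467861819/8483788848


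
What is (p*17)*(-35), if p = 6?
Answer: -3570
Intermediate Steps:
(p*17)*(-35) = (6*17)*(-35) = 102*(-35) = -3570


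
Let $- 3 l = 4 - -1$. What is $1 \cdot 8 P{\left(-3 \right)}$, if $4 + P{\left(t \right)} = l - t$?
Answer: $- \frac{64}{3} \approx -21.333$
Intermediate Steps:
$l = - \frac{5}{3}$ ($l = - \frac{4 - -1}{3} = - \frac{4 + 1}{3} = \left(- \frac{1}{3}\right) 5 = - \frac{5}{3} \approx -1.6667$)
$P{\left(t \right)} = - \frac{17}{3} - t$ ($P{\left(t \right)} = -4 - \left(\frac{5}{3} + t\right) = - \frac{17}{3} - t$)
$1 \cdot 8 P{\left(-3 \right)} = 1 \cdot 8 \left(- \frac{17}{3} - -3\right) = 8 \left(- \frac{17}{3} + 3\right) = 8 \left(- \frac{8}{3}\right) = - \frac{64}{3}$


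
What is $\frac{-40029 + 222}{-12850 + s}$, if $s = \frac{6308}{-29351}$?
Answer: $\frac{1168375257}{377166658} \approx 3.0978$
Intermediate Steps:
$s = - \frac{6308}{29351}$ ($s = 6308 \left(- \frac{1}{29351}\right) = - \frac{6308}{29351} \approx -0.21492$)
$\frac{-40029 + 222}{-12850 + s} = \frac{-40029 + 222}{-12850 - \frac{6308}{29351}} = - \frac{39807}{- \frac{377166658}{29351}} = \left(-39807\right) \left(- \frac{29351}{377166658}\right) = \frac{1168375257}{377166658}$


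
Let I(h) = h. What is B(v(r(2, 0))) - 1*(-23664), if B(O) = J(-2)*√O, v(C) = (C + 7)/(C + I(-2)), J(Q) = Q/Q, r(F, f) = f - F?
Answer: 23664 + I*√5/2 ≈ 23664.0 + 1.118*I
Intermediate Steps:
J(Q) = 1
v(C) = (7 + C)/(-2 + C) (v(C) = (C + 7)/(C - 2) = (7 + C)/(-2 + C))
B(O) = √O (B(O) = 1*√O = √O)
B(v(r(2, 0))) - 1*(-23664) = √((7 + (0 - 1*2))/(-2 + (0 - 1*2))) - 1*(-23664) = √((7 + (0 - 2))/(-2 + (0 - 2))) + 23664 = √((7 - 2)/(-2 - 2)) + 23664 = √(5/(-4)) + 23664 = √(-¼*5) + 23664 = √(-5/4) + 23664 = I*√5/2 + 23664 = 23664 + I*√5/2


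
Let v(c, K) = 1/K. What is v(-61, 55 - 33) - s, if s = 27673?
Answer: -608805/22 ≈ -27673.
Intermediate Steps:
v(-61, 55 - 33) - s = 1/(55 - 33) - 1*27673 = 1/22 - 27673 = -608805/22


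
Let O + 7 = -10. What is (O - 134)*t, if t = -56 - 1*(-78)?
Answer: -3322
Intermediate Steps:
O = -17 (O = -7 - 10 = -17)
t = 22 (t = -56 + 78 = 22)
(O - 134)*t = (-17 - 134)*22 = -151*22 = -3322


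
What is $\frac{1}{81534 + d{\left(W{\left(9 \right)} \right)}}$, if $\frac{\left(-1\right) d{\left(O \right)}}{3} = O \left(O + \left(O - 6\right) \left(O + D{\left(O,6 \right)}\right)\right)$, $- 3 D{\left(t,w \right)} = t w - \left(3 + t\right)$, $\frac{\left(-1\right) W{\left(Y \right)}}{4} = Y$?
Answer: $- \frac{1}{35754} \approx -2.7969 \cdot 10^{-5}$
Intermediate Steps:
$W{\left(Y \right)} = - 4 Y$
$D{\left(t,w \right)} = 1 + \frac{t}{3} - \frac{t w}{3}$ ($D{\left(t,w \right)} = - \frac{t w - \left(3 + t\right)}{3} = - \frac{-3 - t + t w}{3} = 1 + \frac{t}{3} - \frac{t w}{3}$)
$d{\left(O \right)} = - 3 O \left(O + \left(1 - \frac{2 O}{3}\right) \left(-6 + O\right)\right)$ ($d{\left(O \right)} = - 3 O \left(O + \left(O - 6\right) \left(O + \left(1 + \frac{O}{3} - \frac{1}{3} O 6\right)\right)\right) = - 3 O \left(O + \left(-6 + O\right) \left(O + \left(1 + \frac{O}{3} - 2 O\right)\right)\right) = - 3 O \left(O + \left(-6 + O\right) \left(O - \left(-1 + \frac{5 O}{3}\right)\right)\right) = - 3 O \left(O + \left(-6 + O\right) \left(1 - \frac{2 O}{3}\right)\right) = - 3 O \left(O + \left(1 - \frac{2 O}{3}\right) \left(-6 + O\right)\right)$)
$\frac{1}{81534 + d{\left(W{\left(9 \right)} \right)}} = \frac{1}{81534 + 2 \left(\left(-4\right) 9\right) \left(9 + \left(\left(-4\right) 9\right)^{2} - 9 \left(\left(-4\right) 9\right)\right)} = \frac{1}{81534 + 2 \left(-36\right) \left(9 + \left(-36\right)^{2} - -324\right)} = \frac{1}{81534 + 2 \left(-36\right) \left(9 + 1296 + 324\right)} = \frac{1}{81534 + 2 \left(-36\right) 1629} = \frac{1}{81534 - 117288} = \frac{1}{-35754} = - \frac{1}{35754}$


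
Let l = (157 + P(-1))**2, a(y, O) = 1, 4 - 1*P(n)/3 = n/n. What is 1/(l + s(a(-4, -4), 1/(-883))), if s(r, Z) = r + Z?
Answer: 883/24332830 ≈ 3.6288e-5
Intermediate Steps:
P(n) = 9 (P(n) = 12 - 3*n/n = 12 - 3*1 = 12 - 3 = 9)
s(r, Z) = Z + r
l = 27556 (l = (157 + 9)**2 = 166**2 = 27556)
1/(l + s(a(-4, -4), 1/(-883))) = 1/(27556 + (1/(-883) + 1)) = 1/(27556 + (-1/883 + 1)) = 1/(27556 + 882/883) = 1/(24332830/883) = 883/24332830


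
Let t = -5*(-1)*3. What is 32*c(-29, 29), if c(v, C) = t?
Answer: 480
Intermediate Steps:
t = 15 (t = 5*3 = 15)
c(v, C) = 15
32*c(-29, 29) = 32*15 = 480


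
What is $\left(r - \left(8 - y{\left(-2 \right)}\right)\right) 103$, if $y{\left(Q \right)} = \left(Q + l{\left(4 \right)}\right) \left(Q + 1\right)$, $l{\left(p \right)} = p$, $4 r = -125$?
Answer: $- \frac{16995}{4} \approx -4248.8$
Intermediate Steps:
$r = - \frac{125}{4}$ ($r = \frac{1}{4} \left(-125\right) = - \frac{125}{4} \approx -31.25$)
$y{\left(Q \right)} = \left(1 + Q\right) \left(4 + Q\right)$ ($y{\left(Q \right)} = \left(Q + 4\right) \left(Q + 1\right) = \left(4 + Q\right) \left(1 + Q\right) = \left(1 + Q\right) \left(4 + Q\right)$)
$\left(r - \left(8 - y{\left(-2 \right)}\right)\right) 103 = \left(- \frac{125}{4} - \left(8 - \left(4 + \left(-2\right)^{2} + 5 \left(-2\right)\right)\right)\right) 103 = \left(- \frac{125}{4} - \left(8 - \left(4 + 4 - 10\right)\right)\right) 103 = \left(- \frac{125}{4} - \left(8 + 2\right)\right) 103 = \left(- \frac{125}{4} - 10\right) 103 = \left(- \frac{165}{4}\right) 103 = - \frac{16995}{4}$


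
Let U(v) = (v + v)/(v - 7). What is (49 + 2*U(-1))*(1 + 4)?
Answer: 495/2 ≈ 247.50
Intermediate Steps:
U(v) = 2*v/(-7 + v) (U(v) = (2*v)/(-7 + v) = 2*v/(-7 + v))
(49 + 2*U(-1))*(1 + 4) = (49 + 2*(2*(-1)/(-7 - 1)))*(1 + 4) = (49 + 2*(2*(-1)/(-8)))*5 = (49 + 2*(2*(-1)*(-1/8)))*5 = (49 + 2*(1/4))*5 = (49 + 1/2)*5 = (99/2)*5 = 495/2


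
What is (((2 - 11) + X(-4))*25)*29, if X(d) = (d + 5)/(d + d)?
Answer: -52925/8 ≈ -6615.6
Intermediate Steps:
X(d) = (5 + d)/(2*d) (X(d) = (5 + d)/((2*d)) = (5 + d)*(1/(2*d)) = (5 + d)/(2*d))
(((2 - 11) + X(-4))*25)*29 = (((2 - 11) + (1/2)*(5 - 4)/(-4))*25)*29 = ((-9 + (1/2)*(-1/4)*1)*25)*29 = ((-9 - 1/8)*25)*29 = -73/8*25*29 = -1825/8*29 = -52925/8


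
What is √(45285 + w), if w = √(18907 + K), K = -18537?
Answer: √(45285 + √370) ≈ 212.85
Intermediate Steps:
w = √370 (w = √(18907 - 18537) = √370 ≈ 19.235)
√(45285 + w) = √(45285 + √370)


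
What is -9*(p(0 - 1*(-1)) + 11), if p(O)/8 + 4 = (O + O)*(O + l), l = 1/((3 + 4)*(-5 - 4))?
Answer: 331/7 ≈ 47.286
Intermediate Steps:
l = -1/63 (l = 1/(7*(-9)) = 1/(-63) = -1/63 ≈ -0.015873)
p(O) = -32 + 16*O*(-1/63 + O) (p(O) = -32 + 8*((O + O)*(O - 1/63)) = -32 + 8*((2*O)*(-1/63 + O)) = -32 + 8*(2*O*(-1/63 + O)) = -32 + 16*O*(-1/63 + O))
-9*(p(0 - 1*(-1)) + 11) = -9*((-32 + 16*(0 - 1*(-1))**2 - 16*(0 - 1*(-1))/63) + 11) = -9*((-32 + 16*(0 + 1)**2 - 16*(0 + 1)/63) + 11) = -9*((-32 + 16*1**2 - 16/63*1) + 11) = -9*((-32 + 16*1 - 16/63) + 11) = -9*((-32 + 16 - 16/63) + 11) = -9*(-1024/63 + 11) = -9*(-331/63) = 331/7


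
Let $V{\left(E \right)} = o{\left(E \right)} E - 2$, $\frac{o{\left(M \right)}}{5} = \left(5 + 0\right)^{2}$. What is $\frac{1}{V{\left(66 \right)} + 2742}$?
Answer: $\frac{1}{10990} \approx 9.0992 \cdot 10^{-5}$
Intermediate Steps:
$o{\left(M \right)} = 125$ ($o{\left(M \right)} = 5 \left(5 + 0\right)^{2} = 5 \cdot 5^{2} = 5 \cdot 25 = 125$)
$V{\left(E \right)} = -2 + 125 E$ ($V{\left(E \right)} = 125 E - 2 = -2 + 125 E$)
$\frac{1}{V{\left(66 \right)} + 2742} = \frac{1}{\left(-2 + 125 \cdot 66\right) + 2742} = \frac{1}{\left(-2 + 8250\right) + 2742} = \frac{1}{8248 + 2742} = \frac{1}{10990}$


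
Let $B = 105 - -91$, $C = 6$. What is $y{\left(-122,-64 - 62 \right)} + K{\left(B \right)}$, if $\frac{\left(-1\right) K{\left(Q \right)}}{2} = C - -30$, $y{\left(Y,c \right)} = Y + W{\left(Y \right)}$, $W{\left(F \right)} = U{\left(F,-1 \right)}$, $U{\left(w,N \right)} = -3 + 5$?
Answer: $-192$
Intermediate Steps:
$U{\left(w,N \right)} = 2$
$W{\left(F \right)} = 2$
$y{\left(Y,c \right)} = 2 + Y$ ($y{\left(Y,c \right)} = Y + 2 = 2 + Y$)
$B = 196$ ($B = 105 + 91 = 196$)
$K{\left(Q \right)} = -72$ ($K{\left(Q \right)} = - 2 \left(6 - -30\right) = - 2 \left(6 + 30\right) = \left(-2\right) 36 = -72$)
$y{\left(-122,-64 - 62 \right)} + K{\left(B \right)} = \left(2 - 122\right) - 72 = -120 - 72 = -192$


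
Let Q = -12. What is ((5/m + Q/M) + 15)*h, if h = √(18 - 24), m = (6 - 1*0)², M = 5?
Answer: 2293*I*√6/180 ≈ 31.204*I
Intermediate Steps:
m = 36 (m = (6 + 0)² = 6² = 36)
h = I*√6 (h = √(-6) = I*√6 ≈ 2.4495*I)
((5/m + Q/M) + 15)*h = ((5/36 - 12/5) + 15)*(I*√6) = (-407/180 + 15)*(I*√6) = 2293*(I*√6)/180 = 2293*I*√6/180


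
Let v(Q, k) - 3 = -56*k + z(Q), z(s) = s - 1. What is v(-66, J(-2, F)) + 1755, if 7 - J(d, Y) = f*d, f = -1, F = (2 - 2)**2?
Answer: 1411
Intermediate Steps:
F = 0 (F = 0**2 = 0)
z(s) = -1 + s
J(d, Y) = 7 + d (J(d, Y) = 7 - (-1)*d = 7 + d)
v(Q, k) = 2 + Q - 56*k (v(Q, k) = 3 + (-56*k + (-1 + Q)) = 3 + (-1 + Q - 56*k) = 2 + Q - 56*k)
v(-66, J(-2, F)) + 1755 = (2 - 66 - 56*(7 - 2)) + 1755 = (2 - 66 - 56*5) + 1755 = (2 - 66 - 280) + 1755 = -344 + 1755 = 1411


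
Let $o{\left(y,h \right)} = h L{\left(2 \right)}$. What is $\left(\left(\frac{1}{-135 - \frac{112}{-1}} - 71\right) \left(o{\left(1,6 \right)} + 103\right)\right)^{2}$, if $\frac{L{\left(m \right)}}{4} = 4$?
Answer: $\frac{105732927556}{529} \approx 1.9987 \cdot 10^{8}$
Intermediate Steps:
$L{\left(m \right)} = 16$ ($L{\left(m \right)} = 4 \cdot 4 = 16$)
$o{\left(y,h \right)} = 16 h$ ($o{\left(y,h \right)} = h 16 = 16 h$)
$\left(\left(\frac{1}{-135 - \frac{112}{-1}} - 71\right) \left(o{\left(1,6 \right)} + 103\right)\right)^{2} = \left(\left(\frac{1}{-135 - \frac{112}{-1}} - 71\right) \left(16 \cdot 6 + 103\right)\right)^{2} = \left(\left(\frac{1}{-135 - -112} - 71\right) \left(96 + 103\right)\right)^{2} = \left(\left(\frac{1}{-135 + 112} - 71\right) 199\right)^{2} = \left(\left(\frac{1}{-23} - 71\right) 199\right)^{2} = \left(\left(- \frac{1}{23} - 71\right) 199\right)^{2} = \left(\left(- \frac{1634}{23}\right) 199\right)^{2} = \left(- \frac{325166}{23}\right)^{2} = \frac{105732927556}{529}$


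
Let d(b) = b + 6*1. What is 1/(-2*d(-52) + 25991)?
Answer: 1/26083 ≈ 3.8339e-5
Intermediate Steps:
d(b) = 6 + b (d(b) = b + 6 = 6 + b)
1/(-2*d(-52) + 25991) = 1/(-2*(6 - 52) + 25991) = 1/(-2*(-46) + 25991) = 1/(92 + 25991) = 1/26083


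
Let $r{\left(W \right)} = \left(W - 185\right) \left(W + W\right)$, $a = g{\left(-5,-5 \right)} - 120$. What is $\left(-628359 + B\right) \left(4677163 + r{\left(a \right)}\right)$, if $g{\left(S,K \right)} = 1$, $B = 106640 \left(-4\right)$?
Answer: $-5010353614285$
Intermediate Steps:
$B = -426560$
$a = -119$ ($a = 1 - 120 = -119$)
$r{\left(W \right)} = 2 W \left(-185 + W\right)$ ($r{\left(W \right)} = \left(-185 + W\right) 2 W = 2 W \left(-185 + W\right)$)
$\left(-628359 + B\right) \left(4677163 + r{\left(a \right)}\right) = \left(-628359 - 426560\right) \left(4677163 + 2 \left(-119\right) \left(-185 - 119\right)\right) = - 1054919 \left(4677163 + 2 \left(-119\right) \left(-304\right)\right) = - 1054919 \left(4677163 + 72352\right) = \left(-1054919\right) 4749515 = -5010353614285$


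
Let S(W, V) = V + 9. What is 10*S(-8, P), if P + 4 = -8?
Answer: -30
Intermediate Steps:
P = -12 (P = -4 - 8 = -12)
S(W, V) = 9 + V
10*S(-8, P) = 10*(9 - 12) = 10*(-3) = -30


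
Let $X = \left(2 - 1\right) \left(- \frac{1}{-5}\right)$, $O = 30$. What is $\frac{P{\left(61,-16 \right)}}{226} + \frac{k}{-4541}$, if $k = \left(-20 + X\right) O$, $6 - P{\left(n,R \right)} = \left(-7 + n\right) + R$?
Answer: $- \frac{5534}{513133} \approx -0.010785$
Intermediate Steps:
$X = \frac{1}{5}$ ($X = 1 \left(\left(-1\right) \left(- \frac{1}{5}\right)\right) = 1 \cdot \frac{1}{5} = \frac{1}{5} \approx 0.2$)
$P{\left(n,R \right)} = 13 - R - n$ ($P{\left(n,R \right)} = 6 - \left(\left(-7 + n\right) + R\right) = 6 - \left(-7 + R + n\right) = 13 - R - n$)
$k = -594$ ($k = \left(-20 + \frac{1}{5}\right) 30 = \left(- \frac{99}{5}\right) 30 = -594$)
$\frac{P{\left(61,-16 \right)}}{226} + \frac{k}{-4541} = \frac{13 - -16 - 61}{226} - \frac{594}{-4541} = \left(13 + 16 - 61\right) \frac{1}{226} - - \frac{594}{4541} = \left(-32\right) \frac{1}{226} + \frac{594}{4541} = - \frac{16}{113} + \frac{594}{4541} = - \frac{5534}{513133}$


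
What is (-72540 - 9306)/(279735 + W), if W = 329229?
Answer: -13641/101494 ≈ -0.13440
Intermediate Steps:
(-72540 - 9306)/(279735 + W) = (-72540 - 9306)/(279735 + 329229) = -81846/608964 = -81846*1/608964 = -13641/101494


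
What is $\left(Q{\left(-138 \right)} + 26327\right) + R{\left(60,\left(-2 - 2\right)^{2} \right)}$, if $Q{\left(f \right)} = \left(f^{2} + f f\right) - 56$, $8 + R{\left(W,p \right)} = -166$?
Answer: $64185$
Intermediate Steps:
$R{\left(W,p \right)} = -174$ ($R{\left(W,p \right)} = -8 - 166 = -174$)
$Q{\left(f \right)} = -56 + 2 f^{2}$ ($Q{\left(f \right)} = \left(f^{2} + f^{2}\right) - 56 = 2 f^{2} - 56 = -56 + 2 f^{2}$)
$\left(Q{\left(-138 \right)} + 26327\right) + R{\left(60,\left(-2 - 2\right)^{2} \right)} = \left(\left(-56 + 2 \left(-138\right)^{2}\right) + 26327\right) - 174 = \left(\left(-56 + 2 \cdot 19044\right) + 26327\right) - 174 = \left(\left(-56 + 38088\right) + 26327\right) - 174 = \left(38032 + 26327\right) - 174 = 64359 - 174 = 64185$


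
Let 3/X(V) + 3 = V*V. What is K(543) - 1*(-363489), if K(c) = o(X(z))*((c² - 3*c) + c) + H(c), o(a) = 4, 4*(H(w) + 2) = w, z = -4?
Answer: 6154699/4 ≈ 1.5387e+6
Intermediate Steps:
X(V) = 3/(-3 + V²) (X(V) = 3/(-3 + V*V) = 3/(-3 + V²))
H(w) = -2 + w/4
K(c) = -2 + 4*c² - 31*c/4 (K(c) = 4*((c² - 3*c) + c) + (-2 + c/4) = 4*(c² - 2*c) + (-2 + c/4) = (-8*c + 4*c²) + (-2 + c/4) = -2 + 4*c² - 31*c/4)
K(543) - 1*(-363489) = (-2 + 4*543² - 31/4*543) - 1*(-363489) = (-2 + 4*294849 - 16833/4) + 363489 = (-2 + 1179396 - 16833/4) + 363489 = 4700743/4 + 363489 = 6154699/4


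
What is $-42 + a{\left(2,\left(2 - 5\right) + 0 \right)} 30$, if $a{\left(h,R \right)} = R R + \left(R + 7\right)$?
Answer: $348$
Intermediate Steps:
$a{\left(h,R \right)} = 7 + R + R^{2}$ ($a{\left(h,R \right)} = R^{2} + \left(7 + R\right) = 7 + R + R^{2}$)
$-42 + a{\left(2,\left(2 - 5\right) + 0 \right)} 30 = -42 + \left(7 + \left(\left(2 - 5\right) + 0\right) + \left(\left(2 - 5\right) + 0\right)^{2}\right) 30 = -42 + \left(7 + \left(-3 + 0\right) + \left(-3 + 0\right)^{2}\right) 30 = -42 + \left(7 - 3 + \left(-3\right)^{2}\right) 30 = -42 + \left(7 - 3 + 9\right) 30 = -42 + 13 \cdot 30 = -42 + 390 = 348$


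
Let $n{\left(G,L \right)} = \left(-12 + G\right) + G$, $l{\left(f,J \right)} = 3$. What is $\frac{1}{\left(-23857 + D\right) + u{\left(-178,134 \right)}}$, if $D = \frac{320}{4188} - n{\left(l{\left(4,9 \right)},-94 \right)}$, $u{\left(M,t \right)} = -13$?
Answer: $- \frac{1047}{24985528} \approx -4.1904 \cdot 10^{-5}$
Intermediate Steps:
$n{\left(G,L \right)} = -12 + 2 G$
$D = \frac{6362}{1047}$ ($D = \frac{320}{4188} - \left(-12 + 2 \cdot 3\right) = 320 \cdot \frac{1}{4188} - \left(-12 + 6\right) = \frac{80}{1047} - -6 = \frac{80}{1047} + 6 = \frac{6362}{1047} \approx 6.0764$)
$\frac{1}{\left(-23857 + D\right) + u{\left(-178,134 \right)}} = \frac{1}{\left(-23857 + \frac{6362}{1047}\right) - 13} = \frac{1}{- \frac{24971917}{1047} - 13} = \frac{1}{- \frac{24985528}{1047}} = - \frac{1047}{24985528}$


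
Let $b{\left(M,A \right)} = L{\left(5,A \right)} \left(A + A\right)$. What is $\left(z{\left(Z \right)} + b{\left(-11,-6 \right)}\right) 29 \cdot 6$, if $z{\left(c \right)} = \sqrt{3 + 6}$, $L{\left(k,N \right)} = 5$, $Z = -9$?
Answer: $-9918$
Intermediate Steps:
$b{\left(M,A \right)} = 10 A$ ($b{\left(M,A \right)} = 5 \left(A + A\right) = 5 \cdot 2 A = 10 A$)
$z{\left(c \right)} = 3$ ($z{\left(c \right)} = \sqrt{9} = 3$)
$\left(z{\left(Z \right)} + b{\left(-11,-6 \right)}\right) 29 \cdot 6 = \left(3 + 10 \left(-6\right)\right) 29 \cdot 6 = \left(3 - 60\right) 174 = \left(-57\right) 174 = -9918$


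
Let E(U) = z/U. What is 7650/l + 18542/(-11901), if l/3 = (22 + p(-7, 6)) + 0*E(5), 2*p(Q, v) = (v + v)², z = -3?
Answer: 14302301/559347 ≈ 25.570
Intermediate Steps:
p(Q, v) = 2*v² (p(Q, v) = (v + v)²/2 = (2*v)²/2 = (4*v²)/2 = 2*v²)
E(U) = -3/U
l = 282 (l = 3*((22 + 2*6²) + 0*(-3/5)) = 3*((22 + 2*36) + 0*(-3*⅕)) = 3*((22 + 72) + 0*(-⅗)) = 3*(94 + 0) = 3*94 = 282)
7650/l + 18542/(-11901) = 7650/282 + 18542/(-11901) = 7650*(1/282) + 18542*(-1/11901) = 1275/47 - 18542/11901 = 14302301/559347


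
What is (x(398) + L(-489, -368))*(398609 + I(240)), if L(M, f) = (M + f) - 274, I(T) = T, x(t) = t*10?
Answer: 1136320801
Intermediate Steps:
x(t) = 10*t
L(M, f) = -274 + M + f
(x(398) + L(-489, -368))*(398609 + I(240)) = (10*398 + (-274 - 489 - 368))*(398609 + 240) = (3980 - 1131)*398849 = 2849*398849 = 1136320801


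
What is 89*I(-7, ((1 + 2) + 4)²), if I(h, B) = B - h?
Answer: 4984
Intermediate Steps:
89*I(-7, ((1 + 2) + 4)²) = 89*(((1 + 2) + 4)² - 1*(-7)) = 89*((3 + 4)² + 7) = 89*(7² + 7) = 89*(49 + 7) = 89*56 = 4984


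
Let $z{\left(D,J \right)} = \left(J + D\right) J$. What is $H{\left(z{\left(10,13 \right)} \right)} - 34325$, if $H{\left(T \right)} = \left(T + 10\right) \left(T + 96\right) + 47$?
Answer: $87777$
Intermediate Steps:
$z{\left(D,J \right)} = J \left(D + J\right)$ ($z{\left(D,J \right)} = \left(D + J\right) J = J \left(D + J\right)$)
$H{\left(T \right)} = 47 + \left(10 + T\right) \left(96 + T\right)$ ($H{\left(T \right)} = \left(10 + T\right) \left(96 + T\right) + 47 = 47 + \left(10 + T\right) \left(96 + T\right)$)
$H{\left(z{\left(10,13 \right)} \right)} - 34325 = \left(1007 + \left(13 \left(10 + 13\right)\right)^{2} + 106 \cdot 13 \left(10 + 13\right)\right) - 34325 = \left(1007 + \left(13 \cdot 23\right)^{2} + 106 \cdot 13 \cdot 23\right) - 34325 = \left(1007 + 299^{2} + 106 \cdot 299\right) - 34325 = \left(1007 + 89401 + 31694\right) - 34325 = 122102 - 34325 = 87777$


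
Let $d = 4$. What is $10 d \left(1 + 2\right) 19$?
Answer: $2280$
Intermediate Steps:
$10 d \left(1 + 2\right) 19 = 10 \cdot 4 \left(1 + 2\right) 19 = 10 \cdot 4 \cdot 3 \cdot 19 = 10 \cdot 12 \cdot 19 = 120 \cdot 19 = 2280$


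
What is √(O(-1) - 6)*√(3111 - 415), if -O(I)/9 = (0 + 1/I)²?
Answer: 2*I*√10110 ≈ 201.1*I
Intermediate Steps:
O(I) = -9/I² (O(I) = -9*(0 + 1/I)² = -9/I²)
√(O(-1) - 6)*√(3111 - 415) = √(-9/(-1)² - 6)*√(3111 - 415) = √(-9*1 - 6)*√2696 = √(-9 - 6)*(2*√674) = √(-15)*(2*√674) = (I*√15)*(2*√674) = 2*I*√10110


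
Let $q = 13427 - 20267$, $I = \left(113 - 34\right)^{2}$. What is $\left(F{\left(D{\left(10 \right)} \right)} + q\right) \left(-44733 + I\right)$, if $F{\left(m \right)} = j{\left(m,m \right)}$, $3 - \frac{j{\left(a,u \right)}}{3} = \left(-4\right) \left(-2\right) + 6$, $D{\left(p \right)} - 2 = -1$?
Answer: $264555516$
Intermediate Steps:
$I = 6241$ ($I = 79^{2} = 6241$)
$D{\left(p \right)} = 1$ ($D{\left(p \right)} = 2 - 1 = 1$)
$j{\left(a,u \right)} = -33$ ($j{\left(a,u \right)} = 9 - 3 \left(\left(-4\right) \left(-2\right) + 6\right) = 9 - 3 \left(8 + 6\right) = 9 - 42 = -33$)
$q = -6840$ ($q = 13427 - 20267 = -6840$)
$F{\left(m \right)} = -33$
$\left(F{\left(D{\left(10 \right)} \right)} + q\right) \left(-44733 + I\right) = \left(-33 - 6840\right) \left(-44733 + 6241\right) = \left(-6873\right) \left(-38492\right) = 264555516$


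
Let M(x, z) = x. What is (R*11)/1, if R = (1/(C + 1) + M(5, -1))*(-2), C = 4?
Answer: -572/5 ≈ -114.40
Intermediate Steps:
R = -52/5 (R = (1/(4 + 1) + 5)*(-2) = (1/5 + 5)*(-2) = (26/5)*(-2) = -52/5 ≈ -10.400)
(R*11)/1 = -52/5*11/1 = -572/5*1 = -572/5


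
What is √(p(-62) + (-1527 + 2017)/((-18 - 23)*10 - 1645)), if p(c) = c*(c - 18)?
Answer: √837807882/411 ≈ 70.426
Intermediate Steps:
p(c) = c*(-18 + c)
√(p(-62) + (-1527 + 2017)/((-18 - 23)*10 - 1645)) = √(-62*(-18 - 62) + (-1527 + 2017)/((-18 - 23)*10 - 1645)) = √(-62*(-80) + 490/(-41*10 - 1645)) = √(4960 + 490/(-410 - 1645)) = √(4960 + 490/(-2055)) = √(4960 + 490*(-1/2055)) = √(4960 - 98/411) = √(2038462/411) = √837807882/411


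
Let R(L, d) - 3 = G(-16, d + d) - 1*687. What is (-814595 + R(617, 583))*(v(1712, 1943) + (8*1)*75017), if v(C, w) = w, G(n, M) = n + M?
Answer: -490169974191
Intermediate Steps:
G(n, M) = M + n
R(L, d) = -700 + 2*d (R(L, d) = 3 + (((d + d) - 16) - 1*687) = 3 + ((2*d - 16) - 687) = 3 + ((-16 + 2*d) - 687) = 3 + (-703 + 2*d) = -700 + 2*d)
(-814595 + R(617, 583))*(v(1712, 1943) + (8*1)*75017) = (-814595 + (-700 + 2*583))*(1943 + (8*1)*75017) = (-814595 + (-700 + 1166))*(1943 + 8*75017) = (-814595 + 466)*(1943 + 600136) = -814129*602079 = -490169974191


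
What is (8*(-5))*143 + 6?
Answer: -5714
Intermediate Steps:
(8*(-5))*143 + 6 = -40*143 + 6 = -5720 + 6 = -5714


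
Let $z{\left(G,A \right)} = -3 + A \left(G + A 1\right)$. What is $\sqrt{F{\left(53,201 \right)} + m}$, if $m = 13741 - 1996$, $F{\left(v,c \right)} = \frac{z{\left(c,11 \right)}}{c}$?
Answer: $\frac{7 \sqrt{9693426}}{201} \approx 108.43$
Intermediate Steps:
$z{\left(G,A \right)} = -3 + A \left(A + G\right)$ ($z{\left(G,A \right)} = -3 + A \left(G + A\right) = -3 + A \left(A + G\right)$)
$F{\left(v,c \right)} = \frac{118 + 11 c}{c}$ ($F{\left(v,c \right)} = \frac{-3 + 11^{2} + 11 c}{c} = \frac{-3 + 121 + 11 c}{c} = \frac{118 + 11 c}{c}$)
$m = 11745$
$\sqrt{F{\left(53,201 \right)} + m} = \sqrt{\left(11 + \frac{118}{201}\right) + 11745} = \sqrt{\frac{2329}{201} + 11745} = \sqrt{\frac{2363074}{201}} = \frac{7 \sqrt{9693426}}{201}$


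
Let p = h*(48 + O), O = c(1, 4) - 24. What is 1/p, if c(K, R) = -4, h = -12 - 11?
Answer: -1/460 ≈ -0.0021739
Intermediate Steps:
h = -23
O = -28 (O = -4 - 24 = -28)
p = -460 (p = -23*(48 - 28) = -23*20 = -460)
1/p = 1/(-460) = -1/460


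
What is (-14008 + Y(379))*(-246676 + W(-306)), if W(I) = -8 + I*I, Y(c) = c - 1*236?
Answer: 2122010520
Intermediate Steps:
Y(c) = -236 + c (Y(c) = c - 236 = -236 + c)
W(I) = -8 + I²
(-14008 + Y(379))*(-246676 + W(-306)) = (-14008 + (-236 + 379))*(-246676 + (-8 + (-306)²)) = (-14008 + 143)*(-246676 + (-8 + 93636)) = -13865*(-246676 + 93628) = -13865*(-153048) = 2122010520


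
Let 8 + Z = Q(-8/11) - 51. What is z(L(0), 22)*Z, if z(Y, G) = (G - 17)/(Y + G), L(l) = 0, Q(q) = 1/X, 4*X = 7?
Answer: -2045/154 ≈ -13.279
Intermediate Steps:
X = 7/4 (X = (¼)*7 = 7/4 ≈ 1.7500)
Q(q) = 4/7 (Q(q) = 1/(7/4) = 4/7)
Z = -409/7 (Z = -8 + (4/7 - 51) = -8 - 353/7 = -409/7 ≈ -58.429)
z(Y, G) = (-17 + G)/(G + Y)
z(L(0), 22)*Z = ((-17 + 22)/(22 + 0))*(-409/7) = (5/22)*(-409/7) = -2045/154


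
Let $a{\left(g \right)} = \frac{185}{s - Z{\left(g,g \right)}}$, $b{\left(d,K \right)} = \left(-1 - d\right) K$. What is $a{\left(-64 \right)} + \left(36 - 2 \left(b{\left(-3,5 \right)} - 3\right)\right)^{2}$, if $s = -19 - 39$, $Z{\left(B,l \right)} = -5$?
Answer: $\frac{25467}{53} \approx 480.51$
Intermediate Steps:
$s = -58$ ($s = -19 - 39 = -58$)
$b{\left(d,K \right)} = K \left(-1 - d\right)$
$a{\left(g \right)} = - \frac{185}{53}$ ($a{\left(g \right)} = \frac{185}{-58 - -5} = \frac{185}{-58 + 5} = \frac{185}{-53} = 185 \left(- \frac{1}{53}\right) = - \frac{185}{53}$)
$a{\left(-64 \right)} + \left(36 - 2 \left(b{\left(-3,5 \right)} - 3\right)\right)^{2} = - \frac{185}{53} + \left(36 - 2 \left(\left(-1\right) 5 \left(1 - 3\right) - 3\right)\right)^{2} = - \frac{185}{53} + \left(36 - 2 \left(\left(-1\right) 5 \left(-2\right) - 3\right)\right)^{2} = - \frac{185}{53} + \left(36 - 2 \left(10 - 3\right)\right)^{2} = - \frac{185}{53} + \left(36 - 14\right)^{2} = - \frac{185}{53} + 22^{2} = - \frac{185}{53} + 484 = \frac{25467}{53}$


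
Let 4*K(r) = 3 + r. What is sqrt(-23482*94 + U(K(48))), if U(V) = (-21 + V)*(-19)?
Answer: I*sqrt(8828605)/2 ≈ 1485.6*I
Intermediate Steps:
K(r) = 3/4 + r/4 (K(r) = (3 + r)/4 = 3/4 + r/4)
U(V) = 399 - 19*V
sqrt(-23482*94 + U(K(48))) = sqrt(-23482*94 + (399 - 19*(3/4 + (1/4)*48))) = sqrt(-2207308 + (399 - 19*(3/4 + 12))) = sqrt(-2207308 + (399 - 19*51/4)) = sqrt(-2207308 + (399 - 969/4)) = sqrt(-2207308 + 627/4) = sqrt(-8828605/4) = I*sqrt(8828605)/2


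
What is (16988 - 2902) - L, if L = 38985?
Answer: -24899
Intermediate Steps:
(16988 - 2902) - L = (16988 - 2902) - 1*38985 = 14086 - 38985 = -24899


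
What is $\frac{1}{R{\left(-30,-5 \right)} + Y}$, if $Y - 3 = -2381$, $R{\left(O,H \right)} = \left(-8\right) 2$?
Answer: $- \frac{1}{2394} \approx -0.00041771$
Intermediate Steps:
$R{\left(O,H \right)} = -16$
$Y = -2378$ ($Y = 3 - 2381 = -2378$)
$\frac{1}{R{\left(-30,-5 \right)} + Y} = \frac{1}{-16 - 2378} = \frac{1}{-2394} = - \frac{1}{2394}$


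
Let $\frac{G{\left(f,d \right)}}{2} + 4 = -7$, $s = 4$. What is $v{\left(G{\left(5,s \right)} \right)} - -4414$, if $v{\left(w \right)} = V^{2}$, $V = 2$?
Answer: $4418$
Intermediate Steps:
$G{\left(f,d \right)} = -22$ ($G{\left(f,d \right)} = -8 + 2 \left(-7\right) = -8 - 14 = -22$)
$v{\left(w \right)} = 4$ ($v{\left(w \right)} = 2^{2} = 4$)
$v{\left(G{\left(5,s \right)} \right)} - -4414 = 4 - -4414 = 4 + 4414 = 4418$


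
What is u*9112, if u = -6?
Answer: -54672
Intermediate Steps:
u*9112 = -6*9112 = -54672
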